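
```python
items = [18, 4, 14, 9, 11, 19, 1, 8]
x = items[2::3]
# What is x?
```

items has length 8. The slice items[2::3] selects indices [2, 5] (2->14, 5->19), giving [14, 19].

[14, 19]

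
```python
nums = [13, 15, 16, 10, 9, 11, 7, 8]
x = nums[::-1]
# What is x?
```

nums has length 8. The slice nums[::-1] selects indices [7, 6, 5, 4, 3, 2, 1, 0] (7->8, 6->7, 5->11, 4->9, 3->10, 2->16, 1->15, 0->13), giving [8, 7, 11, 9, 10, 16, 15, 13].

[8, 7, 11, 9, 10, 16, 15, 13]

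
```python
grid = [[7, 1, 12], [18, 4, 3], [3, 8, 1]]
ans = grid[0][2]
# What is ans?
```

grid[0] = [7, 1, 12]. Taking column 2 of that row yields 12.

12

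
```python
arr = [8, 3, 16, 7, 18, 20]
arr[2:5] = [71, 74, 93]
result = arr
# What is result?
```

arr starts as [8, 3, 16, 7, 18, 20] (length 6). The slice arr[2:5] covers indices [2, 3, 4] with values [16, 7, 18]. Replacing that slice with [71, 74, 93] (same length) produces [8, 3, 71, 74, 93, 20].

[8, 3, 71, 74, 93, 20]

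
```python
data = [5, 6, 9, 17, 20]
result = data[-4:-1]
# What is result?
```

data has length 5. The slice data[-4:-1] selects indices [1, 2, 3] (1->6, 2->9, 3->17), giving [6, 9, 17].

[6, 9, 17]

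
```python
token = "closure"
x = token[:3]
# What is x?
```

token has length 7. The slice token[:3] selects indices [0, 1, 2] (0->'c', 1->'l', 2->'o'), giving 'clo'.

'clo'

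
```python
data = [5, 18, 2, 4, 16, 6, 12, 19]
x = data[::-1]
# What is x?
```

data has length 8. The slice data[::-1] selects indices [7, 6, 5, 4, 3, 2, 1, 0] (7->19, 6->12, 5->6, 4->16, 3->4, 2->2, 1->18, 0->5), giving [19, 12, 6, 16, 4, 2, 18, 5].

[19, 12, 6, 16, 4, 2, 18, 5]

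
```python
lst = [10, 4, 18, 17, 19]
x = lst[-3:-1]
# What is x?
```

lst has length 5. The slice lst[-3:-1] selects indices [2, 3] (2->18, 3->17), giving [18, 17].

[18, 17]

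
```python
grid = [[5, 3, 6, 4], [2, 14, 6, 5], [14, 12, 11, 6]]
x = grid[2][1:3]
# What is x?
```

grid[2] = [14, 12, 11, 6]. grid[2] has length 4. The slice grid[2][1:3] selects indices [1, 2] (1->12, 2->11), giving [12, 11].

[12, 11]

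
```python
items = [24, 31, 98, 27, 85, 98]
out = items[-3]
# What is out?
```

items has length 6. Negative index -3 maps to positive index 6 + (-3) = 3. items[3] = 27.

27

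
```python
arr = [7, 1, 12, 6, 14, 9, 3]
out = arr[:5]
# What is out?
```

arr has length 7. The slice arr[:5] selects indices [0, 1, 2, 3, 4] (0->7, 1->1, 2->12, 3->6, 4->14), giving [7, 1, 12, 6, 14].

[7, 1, 12, 6, 14]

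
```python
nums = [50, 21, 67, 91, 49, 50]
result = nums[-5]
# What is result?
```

nums has length 6. Negative index -5 maps to positive index 6 + (-5) = 1. nums[1] = 21.

21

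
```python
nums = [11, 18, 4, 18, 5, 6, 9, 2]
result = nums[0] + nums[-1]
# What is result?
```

nums has length 8. nums[0] = 11.
nums has length 8. Negative index -1 maps to positive index 8 + (-1) = 7. nums[7] = 2.
Sum: 11 + 2 = 13.

13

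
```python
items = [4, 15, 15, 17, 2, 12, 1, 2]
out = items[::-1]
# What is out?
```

items has length 8. The slice items[::-1] selects indices [7, 6, 5, 4, 3, 2, 1, 0] (7->2, 6->1, 5->12, 4->2, 3->17, 2->15, 1->15, 0->4), giving [2, 1, 12, 2, 17, 15, 15, 4].

[2, 1, 12, 2, 17, 15, 15, 4]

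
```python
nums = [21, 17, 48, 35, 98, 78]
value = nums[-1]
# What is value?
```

nums has length 6. Negative index -1 maps to positive index 6 + (-1) = 5. nums[5] = 78.

78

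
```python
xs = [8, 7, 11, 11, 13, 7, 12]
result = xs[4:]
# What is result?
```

xs has length 7. The slice xs[4:] selects indices [4, 5, 6] (4->13, 5->7, 6->12), giving [13, 7, 12].

[13, 7, 12]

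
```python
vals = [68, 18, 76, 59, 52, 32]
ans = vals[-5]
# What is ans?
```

vals has length 6. Negative index -5 maps to positive index 6 + (-5) = 1. vals[1] = 18.

18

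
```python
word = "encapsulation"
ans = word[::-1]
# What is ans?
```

word has length 13. The slice word[::-1] selects indices [12, 11, 10, 9, 8, 7, 6, 5, 4, 3, 2, 1, 0] (12->'n', 11->'o', 10->'i', 9->'t', 8->'a', 7->'l', 6->'u', 5->'s', 4->'p', 3->'a', 2->'c', 1->'n', 0->'e'), giving 'noitaluspacne'.

'noitaluspacne'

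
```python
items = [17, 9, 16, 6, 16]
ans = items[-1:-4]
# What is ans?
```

items has length 5. The slice items[-1:-4] resolves to an empty index range, so the result is [].

[]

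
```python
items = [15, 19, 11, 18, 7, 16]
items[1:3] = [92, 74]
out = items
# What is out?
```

items starts as [15, 19, 11, 18, 7, 16] (length 6). The slice items[1:3] covers indices [1, 2] with values [19, 11]. Replacing that slice with [92, 74] (same length) produces [15, 92, 74, 18, 7, 16].

[15, 92, 74, 18, 7, 16]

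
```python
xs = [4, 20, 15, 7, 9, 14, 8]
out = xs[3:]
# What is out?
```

xs has length 7. The slice xs[3:] selects indices [3, 4, 5, 6] (3->7, 4->9, 5->14, 6->8), giving [7, 9, 14, 8].

[7, 9, 14, 8]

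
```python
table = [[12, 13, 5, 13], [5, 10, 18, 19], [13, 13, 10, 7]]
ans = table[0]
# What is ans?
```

table has 3 rows. Row 0 is [12, 13, 5, 13].

[12, 13, 5, 13]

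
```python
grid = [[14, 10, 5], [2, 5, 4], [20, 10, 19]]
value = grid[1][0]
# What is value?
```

grid[1] = [2, 5, 4]. Taking column 0 of that row yields 2.

2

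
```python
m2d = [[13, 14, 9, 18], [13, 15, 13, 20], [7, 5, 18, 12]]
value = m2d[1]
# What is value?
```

m2d has 3 rows. Row 1 is [13, 15, 13, 20].

[13, 15, 13, 20]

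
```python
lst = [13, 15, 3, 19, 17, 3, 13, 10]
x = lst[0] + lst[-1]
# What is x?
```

lst has length 8. lst[0] = 13.
lst has length 8. Negative index -1 maps to positive index 8 + (-1) = 7. lst[7] = 10.
Sum: 13 + 10 = 23.

23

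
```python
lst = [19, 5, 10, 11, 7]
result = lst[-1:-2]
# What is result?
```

lst has length 5. The slice lst[-1:-2] resolves to an empty index range, so the result is [].

[]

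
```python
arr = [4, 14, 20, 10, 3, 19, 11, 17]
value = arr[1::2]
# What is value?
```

arr has length 8. The slice arr[1::2] selects indices [1, 3, 5, 7] (1->14, 3->10, 5->19, 7->17), giving [14, 10, 19, 17].

[14, 10, 19, 17]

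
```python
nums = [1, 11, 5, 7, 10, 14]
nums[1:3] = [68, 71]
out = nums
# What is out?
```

nums starts as [1, 11, 5, 7, 10, 14] (length 6). The slice nums[1:3] covers indices [1, 2] with values [11, 5]. Replacing that slice with [68, 71] (same length) produces [1, 68, 71, 7, 10, 14].

[1, 68, 71, 7, 10, 14]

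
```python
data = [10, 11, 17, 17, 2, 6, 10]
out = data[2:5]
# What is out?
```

data has length 7. The slice data[2:5] selects indices [2, 3, 4] (2->17, 3->17, 4->2), giving [17, 17, 2].

[17, 17, 2]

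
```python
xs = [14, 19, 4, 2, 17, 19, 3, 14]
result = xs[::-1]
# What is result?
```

xs has length 8. The slice xs[::-1] selects indices [7, 6, 5, 4, 3, 2, 1, 0] (7->14, 6->3, 5->19, 4->17, 3->2, 2->4, 1->19, 0->14), giving [14, 3, 19, 17, 2, 4, 19, 14].

[14, 3, 19, 17, 2, 4, 19, 14]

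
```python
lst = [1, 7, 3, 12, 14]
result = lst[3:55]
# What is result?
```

lst has length 5. The slice lst[3:55] selects indices [3, 4] (3->12, 4->14), giving [12, 14].

[12, 14]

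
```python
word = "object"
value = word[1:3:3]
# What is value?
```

word has length 6. The slice word[1:3:3] selects indices [1] (1->'b'), giving 'b'.

'b'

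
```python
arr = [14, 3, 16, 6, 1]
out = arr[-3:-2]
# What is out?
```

arr has length 5. The slice arr[-3:-2] selects indices [2] (2->16), giving [16].

[16]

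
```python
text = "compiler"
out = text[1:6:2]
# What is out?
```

text has length 8. The slice text[1:6:2] selects indices [1, 3, 5] (1->'o', 3->'p', 5->'l'), giving 'opl'.

'opl'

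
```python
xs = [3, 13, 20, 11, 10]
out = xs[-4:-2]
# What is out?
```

xs has length 5. The slice xs[-4:-2] selects indices [1, 2] (1->13, 2->20), giving [13, 20].

[13, 20]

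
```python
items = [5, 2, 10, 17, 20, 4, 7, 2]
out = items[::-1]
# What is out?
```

items has length 8. The slice items[::-1] selects indices [7, 6, 5, 4, 3, 2, 1, 0] (7->2, 6->7, 5->4, 4->20, 3->17, 2->10, 1->2, 0->5), giving [2, 7, 4, 20, 17, 10, 2, 5].

[2, 7, 4, 20, 17, 10, 2, 5]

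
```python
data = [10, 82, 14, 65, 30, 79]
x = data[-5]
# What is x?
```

data has length 6. Negative index -5 maps to positive index 6 + (-5) = 1. data[1] = 82.

82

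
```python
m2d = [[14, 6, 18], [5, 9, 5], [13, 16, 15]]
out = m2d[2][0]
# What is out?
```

m2d[2] = [13, 16, 15]. Taking column 0 of that row yields 13.

13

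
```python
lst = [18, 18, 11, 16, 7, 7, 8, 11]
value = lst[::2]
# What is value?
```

lst has length 8. The slice lst[::2] selects indices [0, 2, 4, 6] (0->18, 2->11, 4->7, 6->8), giving [18, 11, 7, 8].

[18, 11, 7, 8]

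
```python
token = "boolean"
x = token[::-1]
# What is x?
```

token has length 7. The slice token[::-1] selects indices [6, 5, 4, 3, 2, 1, 0] (6->'n', 5->'a', 4->'e', 3->'l', 2->'o', 1->'o', 0->'b'), giving 'naeloob'.

'naeloob'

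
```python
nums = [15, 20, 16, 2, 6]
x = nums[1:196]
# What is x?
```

nums has length 5. The slice nums[1:196] selects indices [1, 2, 3, 4] (1->20, 2->16, 3->2, 4->6), giving [20, 16, 2, 6].

[20, 16, 2, 6]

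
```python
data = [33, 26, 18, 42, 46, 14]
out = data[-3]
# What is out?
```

data has length 6. Negative index -3 maps to positive index 6 + (-3) = 3. data[3] = 42.

42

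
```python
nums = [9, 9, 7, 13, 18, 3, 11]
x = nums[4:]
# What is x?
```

nums has length 7. The slice nums[4:] selects indices [4, 5, 6] (4->18, 5->3, 6->11), giving [18, 3, 11].

[18, 3, 11]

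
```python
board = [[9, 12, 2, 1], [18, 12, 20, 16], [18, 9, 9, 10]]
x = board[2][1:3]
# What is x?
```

board[2] = [18, 9, 9, 10]. board[2] has length 4. The slice board[2][1:3] selects indices [1, 2] (1->9, 2->9), giving [9, 9].

[9, 9]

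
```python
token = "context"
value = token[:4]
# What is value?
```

token has length 7. The slice token[:4] selects indices [0, 1, 2, 3] (0->'c', 1->'o', 2->'n', 3->'t'), giving 'cont'.

'cont'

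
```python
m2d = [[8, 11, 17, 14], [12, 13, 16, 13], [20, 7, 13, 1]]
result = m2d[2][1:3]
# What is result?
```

m2d[2] = [20, 7, 13, 1]. m2d[2] has length 4. The slice m2d[2][1:3] selects indices [1, 2] (1->7, 2->13), giving [7, 13].

[7, 13]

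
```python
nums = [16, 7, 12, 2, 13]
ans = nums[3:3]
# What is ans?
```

nums has length 5. The slice nums[3:3] resolves to an empty index range, so the result is [].

[]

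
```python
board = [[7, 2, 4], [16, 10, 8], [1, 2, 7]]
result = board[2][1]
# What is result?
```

board[2] = [1, 2, 7]. Taking column 1 of that row yields 2.

2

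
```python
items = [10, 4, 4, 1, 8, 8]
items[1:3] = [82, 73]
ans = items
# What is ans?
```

items starts as [10, 4, 4, 1, 8, 8] (length 6). The slice items[1:3] covers indices [1, 2] with values [4, 4]. Replacing that slice with [82, 73] (same length) produces [10, 82, 73, 1, 8, 8].

[10, 82, 73, 1, 8, 8]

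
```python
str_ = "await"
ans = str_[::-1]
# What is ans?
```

str_ has length 5. The slice str_[::-1] selects indices [4, 3, 2, 1, 0] (4->'t', 3->'i', 2->'a', 1->'w', 0->'a'), giving 'tiawa'.

'tiawa'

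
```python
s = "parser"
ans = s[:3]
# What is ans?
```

s has length 6. The slice s[:3] selects indices [0, 1, 2] (0->'p', 1->'a', 2->'r'), giving 'par'.

'par'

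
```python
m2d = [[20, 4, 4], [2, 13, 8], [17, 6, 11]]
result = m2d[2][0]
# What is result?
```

m2d[2] = [17, 6, 11]. Taking column 0 of that row yields 17.

17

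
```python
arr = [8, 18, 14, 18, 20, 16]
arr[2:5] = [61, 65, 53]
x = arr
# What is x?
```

arr starts as [8, 18, 14, 18, 20, 16] (length 6). The slice arr[2:5] covers indices [2, 3, 4] with values [14, 18, 20]. Replacing that slice with [61, 65, 53] (same length) produces [8, 18, 61, 65, 53, 16].

[8, 18, 61, 65, 53, 16]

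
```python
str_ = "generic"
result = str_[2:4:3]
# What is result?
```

str_ has length 7. The slice str_[2:4:3] selects indices [2] (2->'n'), giving 'n'.

'n'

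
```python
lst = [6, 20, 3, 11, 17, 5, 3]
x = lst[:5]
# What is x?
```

lst has length 7. The slice lst[:5] selects indices [0, 1, 2, 3, 4] (0->6, 1->20, 2->3, 3->11, 4->17), giving [6, 20, 3, 11, 17].

[6, 20, 3, 11, 17]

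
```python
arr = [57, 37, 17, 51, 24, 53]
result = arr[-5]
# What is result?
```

arr has length 6. Negative index -5 maps to positive index 6 + (-5) = 1. arr[1] = 37.

37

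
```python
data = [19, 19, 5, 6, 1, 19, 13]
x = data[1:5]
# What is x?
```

data has length 7. The slice data[1:5] selects indices [1, 2, 3, 4] (1->19, 2->5, 3->6, 4->1), giving [19, 5, 6, 1].

[19, 5, 6, 1]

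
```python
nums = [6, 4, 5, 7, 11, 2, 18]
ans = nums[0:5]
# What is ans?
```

nums has length 7. The slice nums[0:5] selects indices [0, 1, 2, 3, 4] (0->6, 1->4, 2->5, 3->7, 4->11), giving [6, 4, 5, 7, 11].

[6, 4, 5, 7, 11]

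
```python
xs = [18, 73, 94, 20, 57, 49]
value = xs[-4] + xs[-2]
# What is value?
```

xs has length 6. Negative index -4 maps to positive index 6 + (-4) = 2. xs[2] = 94.
xs has length 6. Negative index -2 maps to positive index 6 + (-2) = 4. xs[4] = 57.
Sum: 94 + 57 = 151.

151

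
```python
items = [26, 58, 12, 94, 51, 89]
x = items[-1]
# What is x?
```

items has length 6. Negative index -1 maps to positive index 6 + (-1) = 5. items[5] = 89.

89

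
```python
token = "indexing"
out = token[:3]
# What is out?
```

token has length 8. The slice token[:3] selects indices [0, 1, 2] (0->'i', 1->'n', 2->'d'), giving 'ind'.

'ind'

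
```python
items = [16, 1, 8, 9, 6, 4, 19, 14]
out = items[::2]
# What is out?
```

items has length 8. The slice items[::2] selects indices [0, 2, 4, 6] (0->16, 2->8, 4->6, 6->19), giving [16, 8, 6, 19].

[16, 8, 6, 19]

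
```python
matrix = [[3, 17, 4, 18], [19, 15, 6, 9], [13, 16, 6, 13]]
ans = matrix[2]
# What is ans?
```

matrix has 3 rows. Row 2 is [13, 16, 6, 13].

[13, 16, 6, 13]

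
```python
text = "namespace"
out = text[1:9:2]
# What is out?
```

text has length 9. The slice text[1:9:2] selects indices [1, 3, 5, 7] (1->'a', 3->'e', 5->'p', 7->'c'), giving 'aepc'.

'aepc'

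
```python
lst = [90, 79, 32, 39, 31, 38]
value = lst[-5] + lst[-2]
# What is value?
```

lst has length 6. Negative index -5 maps to positive index 6 + (-5) = 1. lst[1] = 79.
lst has length 6. Negative index -2 maps to positive index 6 + (-2) = 4. lst[4] = 31.
Sum: 79 + 31 = 110.

110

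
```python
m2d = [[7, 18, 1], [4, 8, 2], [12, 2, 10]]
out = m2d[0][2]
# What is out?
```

m2d[0] = [7, 18, 1]. Taking column 2 of that row yields 1.

1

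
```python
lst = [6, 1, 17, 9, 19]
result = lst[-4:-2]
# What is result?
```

lst has length 5. The slice lst[-4:-2] selects indices [1, 2] (1->1, 2->17), giving [1, 17].

[1, 17]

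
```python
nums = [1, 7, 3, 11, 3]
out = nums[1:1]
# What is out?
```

nums has length 5. The slice nums[1:1] resolves to an empty index range, so the result is [].

[]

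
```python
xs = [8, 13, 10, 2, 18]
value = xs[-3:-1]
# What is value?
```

xs has length 5. The slice xs[-3:-1] selects indices [2, 3] (2->10, 3->2), giving [10, 2].

[10, 2]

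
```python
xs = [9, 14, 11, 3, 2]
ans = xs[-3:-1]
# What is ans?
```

xs has length 5. The slice xs[-3:-1] selects indices [2, 3] (2->11, 3->3), giving [11, 3].

[11, 3]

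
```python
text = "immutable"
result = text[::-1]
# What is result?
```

text has length 9. The slice text[::-1] selects indices [8, 7, 6, 5, 4, 3, 2, 1, 0] (8->'e', 7->'l', 6->'b', 5->'a', 4->'t', 3->'u', 2->'m', 1->'m', 0->'i'), giving 'elbatummi'.

'elbatummi'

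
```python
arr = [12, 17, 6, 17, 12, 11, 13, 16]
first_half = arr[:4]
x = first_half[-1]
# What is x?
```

arr has length 8. The slice arr[:4] selects indices [0, 1, 2, 3] (0->12, 1->17, 2->6, 3->17), giving [12, 17, 6, 17]. So first_half = [12, 17, 6, 17]. Then first_half[-1] = 17.

17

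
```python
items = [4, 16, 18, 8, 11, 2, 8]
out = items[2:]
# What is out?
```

items has length 7. The slice items[2:] selects indices [2, 3, 4, 5, 6] (2->18, 3->8, 4->11, 5->2, 6->8), giving [18, 8, 11, 2, 8].

[18, 8, 11, 2, 8]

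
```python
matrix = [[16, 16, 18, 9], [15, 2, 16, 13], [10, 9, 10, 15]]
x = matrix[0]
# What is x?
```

matrix has 3 rows. Row 0 is [16, 16, 18, 9].

[16, 16, 18, 9]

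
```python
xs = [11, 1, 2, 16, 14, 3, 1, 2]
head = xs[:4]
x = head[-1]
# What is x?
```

xs has length 8. The slice xs[:4] selects indices [0, 1, 2, 3] (0->11, 1->1, 2->2, 3->16), giving [11, 1, 2, 16]. So head = [11, 1, 2, 16]. Then head[-1] = 16.

16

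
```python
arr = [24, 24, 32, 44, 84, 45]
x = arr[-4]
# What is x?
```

arr has length 6. Negative index -4 maps to positive index 6 + (-4) = 2. arr[2] = 32.

32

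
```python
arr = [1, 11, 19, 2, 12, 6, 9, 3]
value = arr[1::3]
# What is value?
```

arr has length 8. The slice arr[1::3] selects indices [1, 4, 7] (1->11, 4->12, 7->3), giving [11, 12, 3].

[11, 12, 3]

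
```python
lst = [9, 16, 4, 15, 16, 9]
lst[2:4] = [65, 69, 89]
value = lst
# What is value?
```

lst starts as [9, 16, 4, 15, 16, 9] (length 6). The slice lst[2:4] covers indices [2, 3] with values [4, 15]. Replacing that slice with [65, 69, 89] (different length) produces [9, 16, 65, 69, 89, 16, 9].

[9, 16, 65, 69, 89, 16, 9]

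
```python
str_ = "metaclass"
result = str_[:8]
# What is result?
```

str_ has length 9. The slice str_[:8] selects indices [0, 1, 2, 3, 4, 5, 6, 7] (0->'m', 1->'e', 2->'t', 3->'a', 4->'c', 5->'l', 6->'a', 7->'s'), giving 'metaclas'.

'metaclas'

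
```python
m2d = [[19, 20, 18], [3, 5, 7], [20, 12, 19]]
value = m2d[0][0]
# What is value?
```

m2d[0] = [19, 20, 18]. Taking column 0 of that row yields 19.

19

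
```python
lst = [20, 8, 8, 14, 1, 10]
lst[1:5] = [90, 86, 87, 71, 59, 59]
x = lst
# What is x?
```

lst starts as [20, 8, 8, 14, 1, 10] (length 6). The slice lst[1:5] covers indices [1, 2, 3, 4] with values [8, 8, 14, 1]. Replacing that slice with [90, 86, 87, 71, 59, 59] (different length) produces [20, 90, 86, 87, 71, 59, 59, 10].

[20, 90, 86, 87, 71, 59, 59, 10]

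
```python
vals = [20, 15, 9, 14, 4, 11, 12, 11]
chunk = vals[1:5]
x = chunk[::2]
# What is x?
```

vals has length 8. The slice vals[1:5] selects indices [1, 2, 3, 4] (1->15, 2->9, 3->14, 4->4), giving [15, 9, 14, 4]. So chunk = [15, 9, 14, 4]. chunk has length 4. The slice chunk[::2] selects indices [0, 2] (0->15, 2->14), giving [15, 14].

[15, 14]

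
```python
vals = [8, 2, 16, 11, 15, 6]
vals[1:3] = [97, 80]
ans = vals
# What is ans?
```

vals starts as [8, 2, 16, 11, 15, 6] (length 6). The slice vals[1:3] covers indices [1, 2] with values [2, 16]. Replacing that slice with [97, 80] (same length) produces [8, 97, 80, 11, 15, 6].

[8, 97, 80, 11, 15, 6]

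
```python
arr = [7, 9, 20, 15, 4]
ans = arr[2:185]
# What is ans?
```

arr has length 5. The slice arr[2:185] selects indices [2, 3, 4] (2->20, 3->15, 4->4), giving [20, 15, 4].

[20, 15, 4]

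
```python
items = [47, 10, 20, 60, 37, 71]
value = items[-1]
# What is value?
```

items has length 6. Negative index -1 maps to positive index 6 + (-1) = 5. items[5] = 71.

71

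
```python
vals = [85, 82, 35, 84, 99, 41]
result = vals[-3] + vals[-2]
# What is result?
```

vals has length 6. Negative index -3 maps to positive index 6 + (-3) = 3. vals[3] = 84.
vals has length 6. Negative index -2 maps to positive index 6 + (-2) = 4. vals[4] = 99.
Sum: 84 + 99 = 183.

183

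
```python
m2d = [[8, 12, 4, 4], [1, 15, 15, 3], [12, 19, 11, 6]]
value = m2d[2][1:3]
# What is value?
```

m2d[2] = [12, 19, 11, 6]. m2d[2] has length 4. The slice m2d[2][1:3] selects indices [1, 2] (1->19, 2->11), giving [19, 11].

[19, 11]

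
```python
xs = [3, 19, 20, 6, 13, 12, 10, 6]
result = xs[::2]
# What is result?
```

xs has length 8. The slice xs[::2] selects indices [0, 2, 4, 6] (0->3, 2->20, 4->13, 6->10), giving [3, 20, 13, 10].

[3, 20, 13, 10]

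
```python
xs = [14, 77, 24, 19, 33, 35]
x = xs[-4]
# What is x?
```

xs has length 6. Negative index -4 maps to positive index 6 + (-4) = 2. xs[2] = 24.

24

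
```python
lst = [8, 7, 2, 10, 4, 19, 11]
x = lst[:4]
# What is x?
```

lst has length 7. The slice lst[:4] selects indices [0, 1, 2, 3] (0->8, 1->7, 2->2, 3->10), giving [8, 7, 2, 10].

[8, 7, 2, 10]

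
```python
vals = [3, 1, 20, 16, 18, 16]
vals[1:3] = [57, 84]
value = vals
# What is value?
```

vals starts as [3, 1, 20, 16, 18, 16] (length 6). The slice vals[1:3] covers indices [1, 2] with values [1, 20]. Replacing that slice with [57, 84] (same length) produces [3, 57, 84, 16, 18, 16].

[3, 57, 84, 16, 18, 16]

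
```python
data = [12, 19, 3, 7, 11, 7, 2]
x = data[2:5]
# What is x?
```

data has length 7. The slice data[2:5] selects indices [2, 3, 4] (2->3, 3->7, 4->11), giving [3, 7, 11].

[3, 7, 11]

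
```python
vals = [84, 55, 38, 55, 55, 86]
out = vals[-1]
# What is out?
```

vals has length 6. Negative index -1 maps to positive index 6 + (-1) = 5. vals[5] = 86.

86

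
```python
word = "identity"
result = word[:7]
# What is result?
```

word has length 8. The slice word[:7] selects indices [0, 1, 2, 3, 4, 5, 6] (0->'i', 1->'d', 2->'e', 3->'n', 4->'t', 5->'i', 6->'t'), giving 'identit'.

'identit'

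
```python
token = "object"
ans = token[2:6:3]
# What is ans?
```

token has length 6. The slice token[2:6:3] selects indices [2, 5] (2->'j', 5->'t'), giving 'jt'.

'jt'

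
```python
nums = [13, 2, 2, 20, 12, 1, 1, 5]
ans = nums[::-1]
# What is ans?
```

nums has length 8. The slice nums[::-1] selects indices [7, 6, 5, 4, 3, 2, 1, 0] (7->5, 6->1, 5->1, 4->12, 3->20, 2->2, 1->2, 0->13), giving [5, 1, 1, 12, 20, 2, 2, 13].

[5, 1, 1, 12, 20, 2, 2, 13]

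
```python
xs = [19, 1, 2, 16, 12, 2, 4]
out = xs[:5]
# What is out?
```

xs has length 7. The slice xs[:5] selects indices [0, 1, 2, 3, 4] (0->19, 1->1, 2->2, 3->16, 4->12), giving [19, 1, 2, 16, 12].

[19, 1, 2, 16, 12]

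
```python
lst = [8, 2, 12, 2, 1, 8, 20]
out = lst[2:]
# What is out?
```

lst has length 7. The slice lst[2:] selects indices [2, 3, 4, 5, 6] (2->12, 3->2, 4->1, 5->8, 6->20), giving [12, 2, 1, 8, 20].

[12, 2, 1, 8, 20]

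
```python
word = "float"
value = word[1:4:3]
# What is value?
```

word has length 5. The slice word[1:4:3] selects indices [1] (1->'l'), giving 'l'.

'l'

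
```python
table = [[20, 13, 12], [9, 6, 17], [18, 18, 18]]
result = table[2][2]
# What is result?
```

table[2] = [18, 18, 18]. Taking column 2 of that row yields 18.

18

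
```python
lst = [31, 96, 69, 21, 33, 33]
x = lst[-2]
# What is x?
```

lst has length 6. Negative index -2 maps to positive index 6 + (-2) = 4. lst[4] = 33.

33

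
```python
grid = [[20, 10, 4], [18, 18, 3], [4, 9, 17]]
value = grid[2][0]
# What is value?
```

grid[2] = [4, 9, 17]. Taking column 0 of that row yields 4.

4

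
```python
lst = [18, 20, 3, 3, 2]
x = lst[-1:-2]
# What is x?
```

lst has length 5. The slice lst[-1:-2] resolves to an empty index range, so the result is [].

[]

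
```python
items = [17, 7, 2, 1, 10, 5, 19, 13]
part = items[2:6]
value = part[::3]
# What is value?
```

items has length 8. The slice items[2:6] selects indices [2, 3, 4, 5] (2->2, 3->1, 4->10, 5->5), giving [2, 1, 10, 5]. So part = [2, 1, 10, 5]. part has length 4. The slice part[::3] selects indices [0, 3] (0->2, 3->5), giving [2, 5].

[2, 5]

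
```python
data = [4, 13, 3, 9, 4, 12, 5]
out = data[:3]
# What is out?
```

data has length 7. The slice data[:3] selects indices [0, 1, 2] (0->4, 1->13, 2->3), giving [4, 13, 3].

[4, 13, 3]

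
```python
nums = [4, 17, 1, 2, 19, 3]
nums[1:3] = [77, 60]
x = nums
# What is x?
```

nums starts as [4, 17, 1, 2, 19, 3] (length 6). The slice nums[1:3] covers indices [1, 2] with values [17, 1]. Replacing that slice with [77, 60] (same length) produces [4, 77, 60, 2, 19, 3].

[4, 77, 60, 2, 19, 3]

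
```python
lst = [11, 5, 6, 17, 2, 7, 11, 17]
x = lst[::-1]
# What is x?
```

lst has length 8. The slice lst[::-1] selects indices [7, 6, 5, 4, 3, 2, 1, 0] (7->17, 6->11, 5->7, 4->2, 3->17, 2->6, 1->5, 0->11), giving [17, 11, 7, 2, 17, 6, 5, 11].

[17, 11, 7, 2, 17, 6, 5, 11]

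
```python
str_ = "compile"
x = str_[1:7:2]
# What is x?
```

str_ has length 7. The slice str_[1:7:2] selects indices [1, 3, 5] (1->'o', 3->'p', 5->'l'), giving 'opl'.

'opl'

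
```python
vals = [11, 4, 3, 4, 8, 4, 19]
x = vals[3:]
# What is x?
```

vals has length 7. The slice vals[3:] selects indices [3, 4, 5, 6] (3->4, 4->8, 5->4, 6->19), giving [4, 8, 4, 19].

[4, 8, 4, 19]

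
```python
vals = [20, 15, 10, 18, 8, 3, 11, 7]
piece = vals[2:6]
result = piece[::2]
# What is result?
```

vals has length 8. The slice vals[2:6] selects indices [2, 3, 4, 5] (2->10, 3->18, 4->8, 5->3), giving [10, 18, 8, 3]. So piece = [10, 18, 8, 3]. piece has length 4. The slice piece[::2] selects indices [0, 2] (0->10, 2->8), giving [10, 8].

[10, 8]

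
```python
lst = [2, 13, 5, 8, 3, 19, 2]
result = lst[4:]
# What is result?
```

lst has length 7. The slice lst[4:] selects indices [4, 5, 6] (4->3, 5->19, 6->2), giving [3, 19, 2].

[3, 19, 2]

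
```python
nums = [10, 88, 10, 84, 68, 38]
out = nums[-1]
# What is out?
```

nums has length 6. Negative index -1 maps to positive index 6 + (-1) = 5. nums[5] = 38.

38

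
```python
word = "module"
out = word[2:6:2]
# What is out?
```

word has length 6. The slice word[2:6:2] selects indices [2, 4] (2->'d', 4->'l'), giving 'dl'.

'dl'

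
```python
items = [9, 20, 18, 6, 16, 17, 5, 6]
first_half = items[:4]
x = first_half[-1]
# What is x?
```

items has length 8. The slice items[:4] selects indices [0, 1, 2, 3] (0->9, 1->20, 2->18, 3->6), giving [9, 20, 18, 6]. So first_half = [9, 20, 18, 6]. Then first_half[-1] = 6.

6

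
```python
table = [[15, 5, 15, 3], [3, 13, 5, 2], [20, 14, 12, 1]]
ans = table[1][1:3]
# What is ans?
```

table[1] = [3, 13, 5, 2]. table[1] has length 4. The slice table[1][1:3] selects indices [1, 2] (1->13, 2->5), giving [13, 5].

[13, 5]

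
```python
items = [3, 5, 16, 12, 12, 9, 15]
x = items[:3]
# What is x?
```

items has length 7. The slice items[:3] selects indices [0, 1, 2] (0->3, 1->5, 2->16), giving [3, 5, 16].

[3, 5, 16]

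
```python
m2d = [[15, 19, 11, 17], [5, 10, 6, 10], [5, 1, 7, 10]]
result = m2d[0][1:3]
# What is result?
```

m2d[0] = [15, 19, 11, 17]. m2d[0] has length 4. The slice m2d[0][1:3] selects indices [1, 2] (1->19, 2->11), giving [19, 11].

[19, 11]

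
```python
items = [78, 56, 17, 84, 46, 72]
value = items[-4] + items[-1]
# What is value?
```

items has length 6. Negative index -4 maps to positive index 6 + (-4) = 2. items[2] = 17.
items has length 6. Negative index -1 maps to positive index 6 + (-1) = 5. items[5] = 72.
Sum: 17 + 72 = 89.

89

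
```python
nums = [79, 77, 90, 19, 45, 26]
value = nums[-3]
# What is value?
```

nums has length 6. Negative index -3 maps to positive index 6 + (-3) = 3. nums[3] = 19.

19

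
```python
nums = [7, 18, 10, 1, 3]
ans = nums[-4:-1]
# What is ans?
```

nums has length 5. The slice nums[-4:-1] selects indices [1, 2, 3] (1->18, 2->10, 3->1), giving [18, 10, 1].

[18, 10, 1]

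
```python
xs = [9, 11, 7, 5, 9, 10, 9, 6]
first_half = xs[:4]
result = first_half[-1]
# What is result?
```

xs has length 8. The slice xs[:4] selects indices [0, 1, 2, 3] (0->9, 1->11, 2->7, 3->5), giving [9, 11, 7, 5]. So first_half = [9, 11, 7, 5]. Then first_half[-1] = 5.

5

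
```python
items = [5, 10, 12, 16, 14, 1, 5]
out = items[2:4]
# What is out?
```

items has length 7. The slice items[2:4] selects indices [2, 3] (2->12, 3->16), giving [12, 16].

[12, 16]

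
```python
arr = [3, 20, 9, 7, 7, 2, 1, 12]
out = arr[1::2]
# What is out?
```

arr has length 8. The slice arr[1::2] selects indices [1, 3, 5, 7] (1->20, 3->7, 5->2, 7->12), giving [20, 7, 2, 12].

[20, 7, 2, 12]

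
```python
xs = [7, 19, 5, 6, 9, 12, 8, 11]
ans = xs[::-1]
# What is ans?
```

xs has length 8. The slice xs[::-1] selects indices [7, 6, 5, 4, 3, 2, 1, 0] (7->11, 6->8, 5->12, 4->9, 3->6, 2->5, 1->19, 0->7), giving [11, 8, 12, 9, 6, 5, 19, 7].

[11, 8, 12, 9, 6, 5, 19, 7]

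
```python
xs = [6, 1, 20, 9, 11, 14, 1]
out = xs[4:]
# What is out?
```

xs has length 7. The slice xs[4:] selects indices [4, 5, 6] (4->11, 5->14, 6->1), giving [11, 14, 1].

[11, 14, 1]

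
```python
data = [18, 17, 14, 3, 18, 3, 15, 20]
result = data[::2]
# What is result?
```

data has length 8. The slice data[::2] selects indices [0, 2, 4, 6] (0->18, 2->14, 4->18, 6->15), giving [18, 14, 18, 15].

[18, 14, 18, 15]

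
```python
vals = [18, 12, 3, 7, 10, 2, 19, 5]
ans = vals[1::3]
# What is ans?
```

vals has length 8. The slice vals[1::3] selects indices [1, 4, 7] (1->12, 4->10, 7->5), giving [12, 10, 5].

[12, 10, 5]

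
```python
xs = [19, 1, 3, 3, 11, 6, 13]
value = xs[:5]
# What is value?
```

xs has length 7. The slice xs[:5] selects indices [0, 1, 2, 3, 4] (0->19, 1->1, 2->3, 3->3, 4->11), giving [19, 1, 3, 3, 11].

[19, 1, 3, 3, 11]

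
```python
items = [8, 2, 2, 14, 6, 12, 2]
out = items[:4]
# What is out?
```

items has length 7. The slice items[:4] selects indices [0, 1, 2, 3] (0->8, 1->2, 2->2, 3->14), giving [8, 2, 2, 14].

[8, 2, 2, 14]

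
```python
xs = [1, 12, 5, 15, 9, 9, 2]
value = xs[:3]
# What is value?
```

xs has length 7. The slice xs[:3] selects indices [0, 1, 2] (0->1, 1->12, 2->5), giving [1, 12, 5].

[1, 12, 5]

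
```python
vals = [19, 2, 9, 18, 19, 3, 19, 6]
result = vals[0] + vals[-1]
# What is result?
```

vals has length 8. vals[0] = 19.
vals has length 8. Negative index -1 maps to positive index 8 + (-1) = 7. vals[7] = 6.
Sum: 19 + 6 = 25.

25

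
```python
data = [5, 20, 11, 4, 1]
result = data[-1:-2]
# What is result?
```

data has length 5. The slice data[-1:-2] resolves to an empty index range, so the result is [].

[]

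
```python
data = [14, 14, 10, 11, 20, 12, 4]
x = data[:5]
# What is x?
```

data has length 7. The slice data[:5] selects indices [0, 1, 2, 3, 4] (0->14, 1->14, 2->10, 3->11, 4->20), giving [14, 14, 10, 11, 20].

[14, 14, 10, 11, 20]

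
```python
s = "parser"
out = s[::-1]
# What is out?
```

s has length 6. The slice s[::-1] selects indices [5, 4, 3, 2, 1, 0] (5->'r', 4->'e', 3->'s', 2->'r', 1->'a', 0->'p'), giving 'resrap'.

'resrap'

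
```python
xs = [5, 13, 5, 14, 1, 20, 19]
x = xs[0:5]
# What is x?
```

xs has length 7. The slice xs[0:5] selects indices [0, 1, 2, 3, 4] (0->5, 1->13, 2->5, 3->14, 4->1), giving [5, 13, 5, 14, 1].

[5, 13, 5, 14, 1]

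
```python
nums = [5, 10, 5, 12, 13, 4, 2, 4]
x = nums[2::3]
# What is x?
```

nums has length 8. The slice nums[2::3] selects indices [2, 5] (2->5, 5->4), giving [5, 4].

[5, 4]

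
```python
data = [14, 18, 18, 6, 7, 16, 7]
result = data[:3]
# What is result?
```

data has length 7. The slice data[:3] selects indices [0, 1, 2] (0->14, 1->18, 2->18), giving [14, 18, 18].

[14, 18, 18]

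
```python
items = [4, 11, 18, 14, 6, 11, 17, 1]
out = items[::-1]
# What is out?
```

items has length 8. The slice items[::-1] selects indices [7, 6, 5, 4, 3, 2, 1, 0] (7->1, 6->17, 5->11, 4->6, 3->14, 2->18, 1->11, 0->4), giving [1, 17, 11, 6, 14, 18, 11, 4].

[1, 17, 11, 6, 14, 18, 11, 4]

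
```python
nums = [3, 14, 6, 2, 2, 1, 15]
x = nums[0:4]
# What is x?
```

nums has length 7. The slice nums[0:4] selects indices [0, 1, 2, 3] (0->3, 1->14, 2->6, 3->2), giving [3, 14, 6, 2].

[3, 14, 6, 2]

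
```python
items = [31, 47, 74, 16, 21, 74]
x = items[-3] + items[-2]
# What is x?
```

items has length 6. Negative index -3 maps to positive index 6 + (-3) = 3. items[3] = 16.
items has length 6. Negative index -2 maps to positive index 6 + (-2) = 4. items[4] = 21.
Sum: 16 + 21 = 37.

37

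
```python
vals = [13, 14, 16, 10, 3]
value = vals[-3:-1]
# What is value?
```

vals has length 5. The slice vals[-3:-1] selects indices [2, 3] (2->16, 3->10), giving [16, 10].

[16, 10]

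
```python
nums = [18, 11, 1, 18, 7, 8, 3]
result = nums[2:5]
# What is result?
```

nums has length 7. The slice nums[2:5] selects indices [2, 3, 4] (2->1, 3->18, 4->7), giving [1, 18, 7].

[1, 18, 7]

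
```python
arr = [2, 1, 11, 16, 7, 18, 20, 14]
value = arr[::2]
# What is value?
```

arr has length 8. The slice arr[::2] selects indices [0, 2, 4, 6] (0->2, 2->11, 4->7, 6->20), giving [2, 11, 7, 20].

[2, 11, 7, 20]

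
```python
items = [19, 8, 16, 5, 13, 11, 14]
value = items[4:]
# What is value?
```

items has length 7. The slice items[4:] selects indices [4, 5, 6] (4->13, 5->11, 6->14), giving [13, 11, 14].

[13, 11, 14]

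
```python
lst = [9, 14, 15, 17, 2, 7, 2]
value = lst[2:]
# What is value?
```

lst has length 7. The slice lst[2:] selects indices [2, 3, 4, 5, 6] (2->15, 3->17, 4->2, 5->7, 6->2), giving [15, 17, 2, 7, 2].

[15, 17, 2, 7, 2]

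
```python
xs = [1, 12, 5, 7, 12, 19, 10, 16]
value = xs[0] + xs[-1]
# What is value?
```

xs has length 8. xs[0] = 1.
xs has length 8. Negative index -1 maps to positive index 8 + (-1) = 7. xs[7] = 16.
Sum: 1 + 16 = 17.

17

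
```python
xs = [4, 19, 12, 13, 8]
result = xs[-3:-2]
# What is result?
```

xs has length 5. The slice xs[-3:-2] selects indices [2] (2->12), giving [12].

[12]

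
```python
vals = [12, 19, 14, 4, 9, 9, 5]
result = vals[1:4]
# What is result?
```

vals has length 7. The slice vals[1:4] selects indices [1, 2, 3] (1->19, 2->14, 3->4), giving [19, 14, 4].

[19, 14, 4]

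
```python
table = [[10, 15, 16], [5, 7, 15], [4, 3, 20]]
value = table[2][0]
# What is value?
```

table[2] = [4, 3, 20]. Taking column 0 of that row yields 4.

4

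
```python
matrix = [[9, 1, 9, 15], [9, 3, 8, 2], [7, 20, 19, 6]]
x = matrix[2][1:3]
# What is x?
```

matrix[2] = [7, 20, 19, 6]. matrix[2] has length 4. The slice matrix[2][1:3] selects indices [1, 2] (1->20, 2->19), giving [20, 19].

[20, 19]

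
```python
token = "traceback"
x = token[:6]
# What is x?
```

token has length 9. The slice token[:6] selects indices [0, 1, 2, 3, 4, 5] (0->'t', 1->'r', 2->'a', 3->'c', 4->'e', 5->'b'), giving 'traceb'.

'traceb'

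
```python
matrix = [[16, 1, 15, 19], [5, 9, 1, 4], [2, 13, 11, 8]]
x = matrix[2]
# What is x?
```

matrix has 3 rows. Row 2 is [2, 13, 11, 8].

[2, 13, 11, 8]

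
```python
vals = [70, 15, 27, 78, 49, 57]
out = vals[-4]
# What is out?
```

vals has length 6. Negative index -4 maps to positive index 6 + (-4) = 2. vals[2] = 27.

27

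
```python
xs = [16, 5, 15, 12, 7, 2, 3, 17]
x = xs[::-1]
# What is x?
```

xs has length 8. The slice xs[::-1] selects indices [7, 6, 5, 4, 3, 2, 1, 0] (7->17, 6->3, 5->2, 4->7, 3->12, 2->15, 1->5, 0->16), giving [17, 3, 2, 7, 12, 15, 5, 16].

[17, 3, 2, 7, 12, 15, 5, 16]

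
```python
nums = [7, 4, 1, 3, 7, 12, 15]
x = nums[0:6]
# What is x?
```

nums has length 7. The slice nums[0:6] selects indices [0, 1, 2, 3, 4, 5] (0->7, 1->4, 2->1, 3->3, 4->7, 5->12), giving [7, 4, 1, 3, 7, 12].

[7, 4, 1, 3, 7, 12]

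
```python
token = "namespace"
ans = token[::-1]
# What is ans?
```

token has length 9. The slice token[::-1] selects indices [8, 7, 6, 5, 4, 3, 2, 1, 0] (8->'e', 7->'c', 6->'a', 5->'p', 4->'s', 3->'e', 2->'m', 1->'a', 0->'n'), giving 'ecapseman'.

'ecapseman'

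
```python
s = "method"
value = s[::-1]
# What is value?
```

s has length 6. The slice s[::-1] selects indices [5, 4, 3, 2, 1, 0] (5->'d', 4->'o', 3->'h', 2->'t', 1->'e', 0->'m'), giving 'dohtem'.

'dohtem'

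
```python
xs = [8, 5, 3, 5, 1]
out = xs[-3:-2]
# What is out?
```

xs has length 5. The slice xs[-3:-2] selects indices [2] (2->3), giving [3].

[3]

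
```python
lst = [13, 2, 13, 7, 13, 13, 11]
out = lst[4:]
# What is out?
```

lst has length 7. The slice lst[4:] selects indices [4, 5, 6] (4->13, 5->13, 6->11), giving [13, 13, 11].

[13, 13, 11]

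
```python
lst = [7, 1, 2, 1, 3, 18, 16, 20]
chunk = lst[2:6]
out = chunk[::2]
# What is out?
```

lst has length 8. The slice lst[2:6] selects indices [2, 3, 4, 5] (2->2, 3->1, 4->3, 5->18), giving [2, 1, 3, 18]. So chunk = [2, 1, 3, 18]. chunk has length 4. The slice chunk[::2] selects indices [0, 2] (0->2, 2->3), giving [2, 3].

[2, 3]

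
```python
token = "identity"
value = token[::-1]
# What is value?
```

token has length 8. The slice token[::-1] selects indices [7, 6, 5, 4, 3, 2, 1, 0] (7->'y', 6->'t', 5->'i', 4->'t', 3->'n', 2->'e', 1->'d', 0->'i'), giving 'ytitnedi'.

'ytitnedi'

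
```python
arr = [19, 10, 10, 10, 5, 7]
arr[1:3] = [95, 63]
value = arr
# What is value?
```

arr starts as [19, 10, 10, 10, 5, 7] (length 6). The slice arr[1:3] covers indices [1, 2] with values [10, 10]. Replacing that slice with [95, 63] (same length) produces [19, 95, 63, 10, 5, 7].

[19, 95, 63, 10, 5, 7]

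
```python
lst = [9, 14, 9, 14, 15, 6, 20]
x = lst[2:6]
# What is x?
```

lst has length 7. The slice lst[2:6] selects indices [2, 3, 4, 5] (2->9, 3->14, 4->15, 5->6), giving [9, 14, 15, 6].

[9, 14, 15, 6]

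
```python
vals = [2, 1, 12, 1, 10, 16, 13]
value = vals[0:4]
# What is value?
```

vals has length 7. The slice vals[0:4] selects indices [0, 1, 2, 3] (0->2, 1->1, 2->12, 3->1), giving [2, 1, 12, 1].

[2, 1, 12, 1]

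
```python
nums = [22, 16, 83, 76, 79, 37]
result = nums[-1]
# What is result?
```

nums has length 6. Negative index -1 maps to positive index 6 + (-1) = 5. nums[5] = 37.

37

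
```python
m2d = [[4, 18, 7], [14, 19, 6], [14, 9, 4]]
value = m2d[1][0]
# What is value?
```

m2d[1] = [14, 19, 6]. Taking column 0 of that row yields 14.

14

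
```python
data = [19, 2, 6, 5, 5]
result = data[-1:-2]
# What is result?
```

data has length 5. The slice data[-1:-2] resolves to an empty index range, so the result is [].

[]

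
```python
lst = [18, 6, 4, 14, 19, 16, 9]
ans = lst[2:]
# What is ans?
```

lst has length 7. The slice lst[2:] selects indices [2, 3, 4, 5, 6] (2->4, 3->14, 4->19, 5->16, 6->9), giving [4, 14, 19, 16, 9].

[4, 14, 19, 16, 9]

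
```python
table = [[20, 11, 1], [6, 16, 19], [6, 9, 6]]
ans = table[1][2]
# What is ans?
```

table[1] = [6, 16, 19]. Taking column 2 of that row yields 19.

19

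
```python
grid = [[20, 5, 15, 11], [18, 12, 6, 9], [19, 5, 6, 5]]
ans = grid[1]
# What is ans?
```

grid has 3 rows. Row 1 is [18, 12, 6, 9].

[18, 12, 6, 9]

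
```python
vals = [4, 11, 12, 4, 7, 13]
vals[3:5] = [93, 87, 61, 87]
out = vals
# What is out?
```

vals starts as [4, 11, 12, 4, 7, 13] (length 6). The slice vals[3:5] covers indices [3, 4] with values [4, 7]. Replacing that slice with [93, 87, 61, 87] (different length) produces [4, 11, 12, 93, 87, 61, 87, 13].

[4, 11, 12, 93, 87, 61, 87, 13]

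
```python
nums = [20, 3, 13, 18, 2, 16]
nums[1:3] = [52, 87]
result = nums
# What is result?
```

nums starts as [20, 3, 13, 18, 2, 16] (length 6). The slice nums[1:3] covers indices [1, 2] with values [3, 13]. Replacing that slice with [52, 87] (same length) produces [20, 52, 87, 18, 2, 16].

[20, 52, 87, 18, 2, 16]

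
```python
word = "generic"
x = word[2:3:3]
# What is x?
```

word has length 7. The slice word[2:3:3] selects indices [2] (2->'n'), giving 'n'.

'n'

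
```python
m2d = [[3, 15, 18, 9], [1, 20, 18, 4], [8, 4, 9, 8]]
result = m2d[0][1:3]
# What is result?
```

m2d[0] = [3, 15, 18, 9]. m2d[0] has length 4. The slice m2d[0][1:3] selects indices [1, 2] (1->15, 2->18), giving [15, 18].

[15, 18]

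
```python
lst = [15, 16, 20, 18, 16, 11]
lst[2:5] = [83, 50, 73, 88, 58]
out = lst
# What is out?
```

lst starts as [15, 16, 20, 18, 16, 11] (length 6). The slice lst[2:5] covers indices [2, 3, 4] with values [20, 18, 16]. Replacing that slice with [83, 50, 73, 88, 58] (different length) produces [15, 16, 83, 50, 73, 88, 58, 11].

[15, 16, 83, 50, 73, 88, 58, 11]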